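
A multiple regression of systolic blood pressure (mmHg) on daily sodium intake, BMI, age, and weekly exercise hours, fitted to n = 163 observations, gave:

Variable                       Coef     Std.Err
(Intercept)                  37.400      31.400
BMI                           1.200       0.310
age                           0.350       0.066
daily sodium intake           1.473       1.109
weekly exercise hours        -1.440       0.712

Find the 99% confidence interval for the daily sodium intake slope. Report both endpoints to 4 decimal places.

(-1.4185, 4.3645)

Read off: b = 1.473, SE = 1.109 for daily sodium intake.
df = n − k − 1 = 163 − 4 − 1 = 158.
t* = t_{0.005, 158} = 2.607304.
Margin = t* × SE = 2.607304 × 1.109 = 2.891500.
CI: 1.473 ± 2.891500 → (-1.4185, 4.3645).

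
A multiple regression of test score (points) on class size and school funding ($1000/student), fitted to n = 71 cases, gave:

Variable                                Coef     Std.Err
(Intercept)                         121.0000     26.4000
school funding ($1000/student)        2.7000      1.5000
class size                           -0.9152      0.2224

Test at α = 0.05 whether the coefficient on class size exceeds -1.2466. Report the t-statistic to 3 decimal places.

Read off: b = -0.9152, SE = 0.2224 for class size.
H₀: β₁ = -1.2466 vs H₁: β₁ > -1.2466.
t = (-0.9152 − (-1.2466)) / 0.2224 = 1.490.
df = n − k − 1 = 71 − 2 − 1 = 68.
One-sided p ≈ 0.0704, which is ≥ 0.05, so fail to reject H₀.
The data do not give significant evidence that the true slope on class size exceeds -1.2466 points per unit, holding the other predictors fixed.

t = 1.490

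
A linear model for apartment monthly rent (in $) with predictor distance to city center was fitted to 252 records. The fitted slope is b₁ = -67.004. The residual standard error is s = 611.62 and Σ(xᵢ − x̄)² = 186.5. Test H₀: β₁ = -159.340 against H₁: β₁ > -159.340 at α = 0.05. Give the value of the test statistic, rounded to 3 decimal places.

SE(b₁) = s/√Sₓₓ = 611.62/√186.5 = 44.786.
t = (-67.004 − (-159.340)) / 44.786 = 2.062.
df = n − 2 = 250.
One-sided p ≈ 0.0201, which is < 0.05, so reject H₀.
There is evidence that the true slope on distance to city center exceeds -159.340 $ per unit.

t = 2.062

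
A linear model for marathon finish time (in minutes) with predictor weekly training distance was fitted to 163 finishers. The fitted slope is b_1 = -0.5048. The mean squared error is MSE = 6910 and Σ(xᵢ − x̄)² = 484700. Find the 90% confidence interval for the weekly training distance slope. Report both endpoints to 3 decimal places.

SE(b_1) = √(MSE/Sₓₓ) = √(6910/484700) = 0.1194.
df = n − 2 = 161.
t* = t_{0.05, 161} = 1.654373.
Margin = t* × SE = 1.654373 × 0.1194 = 0.19753.
CI: -0.5048 ± 0.19753 → (-0.702, -0.307).
With 90% confidence, each one-unit increase in weekly training distance is associated with a change of between -0.702 and -0.307 minutes in marathon finish time.

(-0.702, -0.307)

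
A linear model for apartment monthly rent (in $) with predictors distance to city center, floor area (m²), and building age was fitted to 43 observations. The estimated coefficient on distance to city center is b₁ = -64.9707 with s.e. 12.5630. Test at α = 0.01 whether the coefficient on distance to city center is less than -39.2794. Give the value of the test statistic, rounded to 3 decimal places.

H₀: β₁ = -39.2794 vs H₁: β₁ < -39.2794.
t = (b₁ − β₁⁰)/SE = (-64.9707 − (-39.2794)) / 12.5630 = -2.045.
df = n − k − 1 = 43 − 3 − 1 = 39.
One-sided p ≈ 0.0238, which is ≥ 0.01, so fail to reject H₀.
The data do not give significant evidence that the true slope on distance to city center is below -39.2794 $ per unit, holding the other predictors fixed.

t = -2.045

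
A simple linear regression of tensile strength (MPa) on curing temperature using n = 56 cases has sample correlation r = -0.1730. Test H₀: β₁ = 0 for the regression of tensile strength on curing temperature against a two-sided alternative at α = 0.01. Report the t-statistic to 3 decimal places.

t = r·√(n − 2)/√(1 − r²) = -0.1730·√54/√0.970071 = -1.291.
df = n − 2 = 54.
Two-sided p ≈ 0.2023, which is ≥ 0.01, so fail to reject H₀.
The data do not give significant evidence of a linear association between curing temperature and tensile strength.

t = -1.291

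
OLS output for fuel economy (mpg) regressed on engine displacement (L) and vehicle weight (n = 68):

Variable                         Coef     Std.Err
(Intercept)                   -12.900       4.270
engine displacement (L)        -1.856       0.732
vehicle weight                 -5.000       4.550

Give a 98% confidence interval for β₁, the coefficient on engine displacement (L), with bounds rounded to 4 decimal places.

(-3.6019, -0.1101)

Read off: b = -1.856, SE = 0.732 for engine displacement (L).
df = n − k − 1 = 68 − 2 − 1 = 65.
t* = t_{0.01, 65} = 2.385097.
Margin = t* × SE = 2.385097 × 0.732 = 1.745891.
CI: -1.856 ± 1.745891 → (-3.6019, -0.1101).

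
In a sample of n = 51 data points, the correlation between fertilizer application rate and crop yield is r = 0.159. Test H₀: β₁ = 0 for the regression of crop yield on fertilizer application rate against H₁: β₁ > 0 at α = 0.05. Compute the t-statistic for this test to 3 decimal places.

t = 1.127

t = r·√(n − 2)/√(1 − r²) = 0.159·√49/√0.974719 = 1.127.
df = n − 2 = 49.
One-sided p ≈ 0.1325, which is ≥ 0.05, so fail to reject H₀.
The data do not give significant evidence of a linear association between fertilizer application rate and crop yield.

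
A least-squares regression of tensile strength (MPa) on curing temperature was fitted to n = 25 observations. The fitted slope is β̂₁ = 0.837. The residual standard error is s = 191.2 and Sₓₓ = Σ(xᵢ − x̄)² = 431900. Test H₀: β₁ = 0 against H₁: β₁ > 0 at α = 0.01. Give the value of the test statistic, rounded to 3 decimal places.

t = 2.877

SE(β̂₁) = s/√Sₓₓ = 191.2/√431900 = 0.290935.
t = 0.837 / 0.290935 = 2.877.
df = n − 2 = 23.
One-sided p ≈ 0.0043, which is < 0.01, so reject H₀.
There is evidence that the true slope on curing temperature is positive.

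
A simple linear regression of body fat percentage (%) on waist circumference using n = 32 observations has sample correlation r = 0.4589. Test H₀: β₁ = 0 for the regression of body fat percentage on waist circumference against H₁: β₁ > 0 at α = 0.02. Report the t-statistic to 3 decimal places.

t = 2.829

t = r·√(n − 2)/√(1 − r²) = 0.4589·√30/√0.789411 = 2.829.
df = n − 2 = 30.
One-sided p ≈ 0.0041, which is < 0.02, so reject H₀.
There is evidence of a linear association between waist circumference and body fat percentage.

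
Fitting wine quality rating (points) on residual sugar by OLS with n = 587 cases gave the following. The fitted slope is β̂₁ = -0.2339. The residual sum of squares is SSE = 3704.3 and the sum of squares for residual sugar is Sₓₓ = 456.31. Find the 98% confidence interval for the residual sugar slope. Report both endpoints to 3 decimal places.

MSE = SSE/(n − 2) = 3704.3/585 = 6.33214.
SE(β̂₁) = √(MSE/Sₓₓ) = √(6.33214/456.31) = 0.1178.
df = n − 2 = 585.
t* = t_{0.01, 585} = 2.332739.
Margin = t* × SE = 2.332739 × 0.1178 = 0.27480.
CI: -0.2339 ± 0.27480 → (-0.509, 0.041).
With 98% confidence, each one-unit increase in residual sugar is associated with a change of between -0.509 and 0.041 points in wine quality rating.

(-0.509, 0.041)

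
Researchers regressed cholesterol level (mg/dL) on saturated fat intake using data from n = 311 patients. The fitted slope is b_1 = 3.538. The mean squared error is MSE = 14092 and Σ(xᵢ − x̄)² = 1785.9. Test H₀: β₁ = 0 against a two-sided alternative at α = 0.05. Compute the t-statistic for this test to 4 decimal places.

t = 1.2595

SE(b_1) = √(MSE/Sₓₓ) = √(14092/1785.9) = 2.80904.
t = 3.538 / 2.80904 = 1.2595.
df = n − 2 = 309.
Two-sided p ≈ 0.2088, which is ≥ 0.05, so fail to reject H₀.
The data do not give significant evidence of an association between saturated fat intake and cholesterol level.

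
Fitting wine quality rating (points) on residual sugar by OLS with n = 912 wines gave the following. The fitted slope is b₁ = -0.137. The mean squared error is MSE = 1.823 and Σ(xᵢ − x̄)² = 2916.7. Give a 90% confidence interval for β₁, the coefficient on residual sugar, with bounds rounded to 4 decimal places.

SE(b₁) = √(MSE/Sₓₓ) = √(1.823/2916.7) = 0.0250004.
df = n − 2 = 910.
t* = t_{0.05, 910} = 1.64653.
Margin = t* × SE = 1.64653 × 0.0250004 = 0.041164.
CI: -0.137 ± 0.041164 → (-0.1782, -0.0958).
With 90% confidence, each one-unit increase in residual sugar is associated with a change of between -0.1782 and -0.0958 points in wine quality rating.

(-0.1782, -0.0958)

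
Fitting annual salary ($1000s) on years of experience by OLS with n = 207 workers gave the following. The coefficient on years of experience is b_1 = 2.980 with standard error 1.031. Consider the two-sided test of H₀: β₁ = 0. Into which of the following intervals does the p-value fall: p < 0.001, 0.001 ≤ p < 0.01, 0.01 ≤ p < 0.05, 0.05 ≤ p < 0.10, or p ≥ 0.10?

0.001 ≤ p < 0.01

t = 2.980 / 1.031 = 2.890.
df = n − 2 = 207 − 2 = 205.
Two-sided p = 2·P(T_{205} > |t|) ≈ 0.0043.
So 0.001 ≤ p < 0.01.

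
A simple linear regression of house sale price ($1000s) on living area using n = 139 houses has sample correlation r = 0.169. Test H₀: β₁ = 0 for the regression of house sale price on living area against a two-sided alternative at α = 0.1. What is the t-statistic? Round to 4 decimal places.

t = r·√(n − 2)/√(1 − r²) = 0.169·√137/√0.971439 = 2.0070.
df = n − 2 = 137.
Two-sided p ≈ 0.0467, which is < 0.1, so reject H₀.
There is evidence of a linear association between living area and house sale price.

t = 2.0070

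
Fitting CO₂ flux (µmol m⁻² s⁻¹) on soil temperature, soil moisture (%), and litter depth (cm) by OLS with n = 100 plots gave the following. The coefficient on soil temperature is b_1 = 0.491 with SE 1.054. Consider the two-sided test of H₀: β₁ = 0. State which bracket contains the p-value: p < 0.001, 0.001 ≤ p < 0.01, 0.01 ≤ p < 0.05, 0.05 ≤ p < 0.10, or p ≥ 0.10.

p ≥ 0.10

t = 0.491 / 1.054 = 0.466.
df = n − k − 1 = 100 − 3 − 1 = 96.
Two-sided p = 2·P(T_{96} > |t|) ≈ 0.6424.
So p ≥ 0.10.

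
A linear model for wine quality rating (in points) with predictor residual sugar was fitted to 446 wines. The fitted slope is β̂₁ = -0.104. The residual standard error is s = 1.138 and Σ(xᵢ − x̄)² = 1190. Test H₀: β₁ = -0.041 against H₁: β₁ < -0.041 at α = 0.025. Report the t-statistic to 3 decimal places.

t = -1.910

SE(β̂₁) = s/√Sₓₓ = 1.138/√1190 = 0.032989.
t = (-0.104 − (-0.041)) / 0.032989 = -1.910.
df = n − 2 = 444.
One-sided p ≈ 0.0284, which is ≥ 0.025, so fail to reject H₀.
The data do not give significant evidence that the true slope on residual sugar is below -0.041 points per unit.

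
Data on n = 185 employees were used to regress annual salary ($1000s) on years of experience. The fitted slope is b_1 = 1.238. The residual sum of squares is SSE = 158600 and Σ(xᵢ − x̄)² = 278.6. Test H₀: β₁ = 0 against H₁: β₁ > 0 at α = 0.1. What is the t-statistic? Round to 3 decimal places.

t = 0.702

MSE = SSE/(n − 2) = 158600/183 = 866.667.
SE(b_1) = √(MSE/Sₓₓ) = √(866.667/278.6) = 1.76374.
t = 1.238 / 1.76374 = 0.702.
df = n − 2 = 183.
One-sided p ≈ 0.2418, which is ≥ 0.1, so fail to reject H₀.
The data do not give significant evidence that the true slope on years of experience is positive.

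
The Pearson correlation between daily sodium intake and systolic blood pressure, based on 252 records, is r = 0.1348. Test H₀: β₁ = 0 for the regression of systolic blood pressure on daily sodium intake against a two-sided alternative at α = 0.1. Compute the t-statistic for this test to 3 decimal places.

t = 2.151

t = r·√(n − 2)/√(1 − r²) = 0.1348·√250/√0.981829 = 2.151.
df = n − 2 = 250.
Two-sided p ≈ 0.0324, which is < 0.1, so reject H₀.
There is evidence of a linear association between daily sodium intake and systolic blood pressure.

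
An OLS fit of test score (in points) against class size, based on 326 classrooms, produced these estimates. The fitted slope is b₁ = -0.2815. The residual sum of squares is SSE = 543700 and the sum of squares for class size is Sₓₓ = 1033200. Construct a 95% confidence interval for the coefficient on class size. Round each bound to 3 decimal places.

(-0.361, -0.202)

MSE = SSE/(n − 2) = 543700/324 = 1678.09.
SE(b₁) = √(MSE/Sₓₓ) = √(1678.09/1033200) = 0.0403009.
df = n − 2 = 324.
t* = t_{0.025, 324} = 1.967313.
Margin = t* × SE = 1.967313 × 0.0403009 = 0.07928.
CI: -0.2815 ± 0.07928 → (-0.361, -0.202).
With 95% confidence, each one-unit increase in class size is associated with a change of between -0.361 and -0.202 points in test score.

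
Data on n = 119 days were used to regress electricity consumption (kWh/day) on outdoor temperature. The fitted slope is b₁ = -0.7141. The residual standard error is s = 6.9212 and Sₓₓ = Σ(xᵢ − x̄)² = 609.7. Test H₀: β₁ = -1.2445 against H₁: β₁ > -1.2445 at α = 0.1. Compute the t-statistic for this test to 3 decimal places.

SE(b₁) = s/√Sₓₓ = 6.9212/√609.7 = 0.2803.
t = (-0.7141 − (-1.2445)) / 0.2803 = 1.892.
df = n − 2 = 117.
One-sided p ≈ 0.0305, which is < 0.1, so reject H₀.
There is evidence that the true slope on outdoor temperature exceeds -1.2445 kWh/day per unit.

t = 1.892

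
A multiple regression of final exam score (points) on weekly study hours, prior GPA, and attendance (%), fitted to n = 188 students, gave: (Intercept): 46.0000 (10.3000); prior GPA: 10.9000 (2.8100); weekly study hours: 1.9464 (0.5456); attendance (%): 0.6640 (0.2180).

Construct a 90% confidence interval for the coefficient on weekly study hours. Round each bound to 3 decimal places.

(1.044, 2.848)

Read off: b = 1.9464, SE = 0.5456 for weekly study hours.
df = n − k − 1 = 188 − 3 − 1 = 184.
t* = t_{0.05, 184} = 1.653177.
Margin = t* × SE = 1.653177 × 0.5456 = 0.90197.
CI: 1.9464 ± 0.90197 → (1.044, 2.848).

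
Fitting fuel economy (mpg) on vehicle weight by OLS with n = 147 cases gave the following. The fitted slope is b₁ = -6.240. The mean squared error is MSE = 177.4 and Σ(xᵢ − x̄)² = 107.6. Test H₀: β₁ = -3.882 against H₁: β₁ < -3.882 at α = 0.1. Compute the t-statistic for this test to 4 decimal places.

SE(b₁) = √(MSE/Sₓₓ) = √(177.4/107.6) = 1.28402.
t = (-6.240 − (-3.882)) / 1.28402 = -1.8364.
df = n − 2 = 145.
One-sided p ≈ 0.0342, which is < 0.1, so reject H₀.
There is evidence that the true slope on vehicle weight is below -3.882 mpg per unit.

t = -1.8364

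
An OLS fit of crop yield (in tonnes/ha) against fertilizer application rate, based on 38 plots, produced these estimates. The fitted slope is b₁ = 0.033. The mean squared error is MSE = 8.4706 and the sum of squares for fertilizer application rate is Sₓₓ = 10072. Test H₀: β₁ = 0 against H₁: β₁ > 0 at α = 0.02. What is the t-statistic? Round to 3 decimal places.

t = 1.138

SE(b₁) = √(MSE/Sₓₓ) = √(8.4706/10072) = 0.0290001.
t = 0.033 / 0.0290001 = 1.138.
df = n − 2 = 36.
One-sided p ≈ 0.1313, which is ≥ 0.02, so fail to reject H₀.
The data do not give significant evidence that the true slope on fertilizer application rate is positive.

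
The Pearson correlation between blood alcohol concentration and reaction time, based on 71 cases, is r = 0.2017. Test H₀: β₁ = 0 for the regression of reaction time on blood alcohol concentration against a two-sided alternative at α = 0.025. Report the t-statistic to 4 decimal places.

t = r·√(n − 2)/√(1 − r²) = 0.2017·√69/√0.959317 = 1.7106.
df = n − 2 = 69.
Two-sided p ≈ 0.0916, which is ≥ 0.025, so fail to reject H₀.
The data do not give significant evidence of a linear association between blood alcohol concentration and reaction time.

t = 1.7106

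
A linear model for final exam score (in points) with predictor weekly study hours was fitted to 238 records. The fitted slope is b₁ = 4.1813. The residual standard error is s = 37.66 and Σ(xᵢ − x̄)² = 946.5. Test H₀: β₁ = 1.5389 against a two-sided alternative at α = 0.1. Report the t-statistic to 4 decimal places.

t = 2.1586

SE(b₁) = s/√Sₓₓ = 37.66/√946.5 = 1.22411.
t = (4.1813 − 1.5389) / 1.22411 = 2.1586.
df = n − 2 = 236.
Two-sided p ≈ 0.0319, which is < 0.1, so reject H₀.
There is evidence that the true slope on weekly study hours differs from 1.5389 points per unit.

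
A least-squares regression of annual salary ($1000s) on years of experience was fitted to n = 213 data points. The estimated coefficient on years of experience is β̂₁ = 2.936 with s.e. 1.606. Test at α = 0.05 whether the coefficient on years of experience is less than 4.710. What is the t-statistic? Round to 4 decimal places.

H₀: β₁ = 4.710 vs H₁: β₁ < 4.710.
t = (β̂₁ − β₁⁰)/SE = (2.936 − 4.710) / 1.606 = -1.1046.
df = n − 2 = 213 − 2 = 211.
One-sided p ≈ 0.1353, which is ≥ 0.05, so fail to reject H₀.
The data do not give significant evidence that the true slope on years of experience is below 4.710 $1000s per unit.

t = -1.1046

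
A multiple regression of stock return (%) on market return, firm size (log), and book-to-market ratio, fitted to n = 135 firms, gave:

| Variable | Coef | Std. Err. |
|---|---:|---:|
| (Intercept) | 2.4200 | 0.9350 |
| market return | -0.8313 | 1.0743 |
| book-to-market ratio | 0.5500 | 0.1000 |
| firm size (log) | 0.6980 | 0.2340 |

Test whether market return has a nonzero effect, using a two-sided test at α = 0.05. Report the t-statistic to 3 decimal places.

t = -0.774

Read off: b = -0.8313, SE = 1.0743 for market return.
H₀: β₁ = 0 vs H₁: β₁ ≠ 0.
t = -0.8313 / 1.0743 = -0.774.
df = n − k − 1 = 135 − 3 − 1 = 131.
Two-sided p ≈ 0.4404, which is ≥ 0.05, so fail to reject H₀.
The data do not give significant evidence of an association between market return and stock return, after adjusting for the other predictors.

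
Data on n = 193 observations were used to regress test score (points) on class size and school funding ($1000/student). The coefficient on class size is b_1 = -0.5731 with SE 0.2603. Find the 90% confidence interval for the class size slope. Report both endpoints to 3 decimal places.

(-1.003, -0.143)

df = n − k − 1 = 193 − 2 − 1 = 190.
t* = t_{0.05, 190} = 1.652913.
Margin = t* × SE = 1.652913 × 0.2603 = 0.43025.
CI: -0.5731 ± 0.43025 → (-1.003, -0.143).
With 90% confidence, each one-unit increase in class size is associated with a change of between -1.003 and -0.143 points in test score, holding the other predictors fixed.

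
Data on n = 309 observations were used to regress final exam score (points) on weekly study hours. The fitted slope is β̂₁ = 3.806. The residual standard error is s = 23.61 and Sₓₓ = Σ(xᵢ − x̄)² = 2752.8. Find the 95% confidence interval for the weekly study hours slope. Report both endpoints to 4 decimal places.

SE(β̂₁) = s/√Sₓₓ = 23.61/√2752.8 = 0.449996.
df = n − 2 = 307.
t* = t_{0.025, 307} = 1.967721.
Margin = t* × SE = 1.967721 × 0.449996 = 0.885467.
CI: 3.806 ± 0.885467 → (2.9205, 4.6915).
With 95% confidence, each one-unit increase in weekly study hours is associated with a change of between 2.9205 and 4.6915 points in final exam score.

(2.9205, 4.6915)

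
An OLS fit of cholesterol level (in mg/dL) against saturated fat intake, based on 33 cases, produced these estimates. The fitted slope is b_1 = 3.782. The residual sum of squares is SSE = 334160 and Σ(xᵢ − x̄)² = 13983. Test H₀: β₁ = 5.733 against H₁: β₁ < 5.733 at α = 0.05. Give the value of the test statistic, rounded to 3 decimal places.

MSE = SSE/(n − 2) = 334160/31 = 10779.4.
SE(b_1) = √(MSE/Sₓₓ) = √(10779.4/13983) = 0.878003.
t = (3.782 − 5.733) / 0.878003 = -2.222.
df = n − 2 = 31.
One-sided p ≈ 0.0169, which is < 0.05, so reject H₀.
There is evidence that the true slope on saturated fat intake is below 5.733 mg/dL per unit.

t = -2.222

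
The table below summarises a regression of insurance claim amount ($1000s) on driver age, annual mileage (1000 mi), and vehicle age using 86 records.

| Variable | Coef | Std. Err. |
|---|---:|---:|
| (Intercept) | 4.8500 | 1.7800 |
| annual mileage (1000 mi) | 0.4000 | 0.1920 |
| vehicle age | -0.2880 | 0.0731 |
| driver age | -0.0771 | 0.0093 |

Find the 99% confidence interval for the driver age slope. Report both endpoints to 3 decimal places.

(-0.102, -0.053)

Read off: b = -0.0771, SE = 0.0093 for driver age.
df = n − k − 1 = 86 − 3 − 1 = 82.
t* = t_{0.005, 82} = 2.637123.
Margin = t* × SE = 2.637123 × 0.0093 = 0.02453.
CI: -0.0771 ± 0.02453 → (-0.102, -0.053).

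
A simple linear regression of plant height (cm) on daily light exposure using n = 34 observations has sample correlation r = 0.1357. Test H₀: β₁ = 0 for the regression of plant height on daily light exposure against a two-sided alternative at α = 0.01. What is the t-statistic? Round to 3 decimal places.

t = 0.775

t = r·√(n − 2)/√(1 − r²) = 0.1357·√32/√0.981586 = 0.775.
df = n − 2 = 32.
Two-sided p ≈ 0.4441, which is ≥ 0.01, so fail to reject H₀.
The data do not give significant evidence of a linear association between daily light exposure and plant height.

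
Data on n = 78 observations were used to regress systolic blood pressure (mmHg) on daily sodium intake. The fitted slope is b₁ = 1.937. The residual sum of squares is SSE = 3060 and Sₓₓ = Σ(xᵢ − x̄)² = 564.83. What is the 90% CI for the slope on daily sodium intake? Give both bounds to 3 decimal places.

(1.492, 2.382)

MSE = SSE/(n − 2) = 3060/76 = 40.2632.
SE(b₁) = √(MSE/Sₓₓ) = √(40.2632/564.83) = 0.26699.
df = n − 2 = 76.
t* = t_{0.05, 76} = 1.665151.
Margin = t* × SE = 1.665151 × 0.26699 = 0.44458.
CI: 1.937 ± 0.44458 → (1.492, 2.382).
With 90% confidence, each one-unit increase in daily sodium intake is associated with a change of between 1.492 and 2.382 mmHg in systolic blood pressure.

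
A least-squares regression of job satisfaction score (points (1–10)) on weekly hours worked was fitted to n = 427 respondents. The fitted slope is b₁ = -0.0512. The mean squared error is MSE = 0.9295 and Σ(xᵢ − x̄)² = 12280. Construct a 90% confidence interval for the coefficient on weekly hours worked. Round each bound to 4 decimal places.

SE(b₁) = √(MSE/Sₓₓ) = √(0.9295/12280) = 0.00870013.
df = n − 2 = 425.
t* = t_{0.05, 425} = 1.648447.
Margin = t* × SE = 1.648447 × 0.00870013 = 0.014342.
CI: -0.0512 ± 0.014342 → (-0.0655, -0.0369).
With 90% confidence, each one-unit increase in weekly hours worked is associated with a change of between -0.0655 and -0.0369 points (1–10) in job satisfaction score.

(-0.0655, -0.0369)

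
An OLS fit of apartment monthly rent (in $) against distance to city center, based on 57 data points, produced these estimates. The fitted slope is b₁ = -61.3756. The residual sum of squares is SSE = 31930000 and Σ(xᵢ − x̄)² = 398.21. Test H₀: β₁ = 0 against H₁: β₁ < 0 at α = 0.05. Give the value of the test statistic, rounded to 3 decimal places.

MSE = SSE/(n − 2) = 31930000/55 = 580545.
SE(b₁) = √(MSE/Sₓₓ) = √(580545/398.21) = 38.1823.
t = -61.3756 / 38.1823 = -1.607.
df = n − 2 = 55.
One-sided p ≈ 0.0568, which is ≥ 0.05, so fail to reject H₀.
The data do not give significant evidence that the true slope on distance to city center is negative.

t = -1.607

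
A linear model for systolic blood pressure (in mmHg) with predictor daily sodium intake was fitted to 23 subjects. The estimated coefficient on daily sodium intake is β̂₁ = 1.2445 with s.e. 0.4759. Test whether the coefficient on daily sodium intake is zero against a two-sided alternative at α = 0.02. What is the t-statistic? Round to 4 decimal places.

H₀: β₁ = 0 vs H₁: β₁ ≠ 0.
t = (β̂₁ − β₁⁰)/SE = 1.2445 / 0.4759 = 2.6150.
df = n − 2 = 23 − 2 = 21.
Two-sided p ≈ 0.0162, which is < 0.02, so reject H₀.
There is evidence that daily sodium intake is associated with systolic blood pressure.

t = 2.6150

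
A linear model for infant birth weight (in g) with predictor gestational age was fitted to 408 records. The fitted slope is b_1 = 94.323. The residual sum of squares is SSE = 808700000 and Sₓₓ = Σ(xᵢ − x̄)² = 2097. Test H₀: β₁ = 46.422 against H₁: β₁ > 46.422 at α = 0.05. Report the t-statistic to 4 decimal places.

t = 1.5542

MSE = SSE/(n − 2) = 808700000/406 = 1.99187e+06.
SE(b_1) = √(MSE/Sₓₓ) = √(1.99187e+06/2097) = 30.8199.
t = (94.323 − 46.422) / 30.8199 = 1.5542.
df = n − 2 = 406.
One-sided p ≈ 0.0605, which is ≥ 0.05, so fail to reject H₀.
The data do not give significant evidence that the true slope on gestational age exceeds 46.422 g per unit.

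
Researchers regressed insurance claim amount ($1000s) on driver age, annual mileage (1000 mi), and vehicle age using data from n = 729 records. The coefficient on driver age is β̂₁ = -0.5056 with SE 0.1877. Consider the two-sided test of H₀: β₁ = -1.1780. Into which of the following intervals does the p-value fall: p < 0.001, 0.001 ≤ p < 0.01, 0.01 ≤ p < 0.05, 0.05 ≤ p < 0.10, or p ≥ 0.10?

p < 0.001

t = (-0.5056 − (-1.1780)) / 0.1877 = 3.582.
df = n − k − 1 = 729 − 3 − 1 = 725.
Two-sided p = 2·P(T_{725} > |t|) ≈ 0.0004.
So p < 0.001.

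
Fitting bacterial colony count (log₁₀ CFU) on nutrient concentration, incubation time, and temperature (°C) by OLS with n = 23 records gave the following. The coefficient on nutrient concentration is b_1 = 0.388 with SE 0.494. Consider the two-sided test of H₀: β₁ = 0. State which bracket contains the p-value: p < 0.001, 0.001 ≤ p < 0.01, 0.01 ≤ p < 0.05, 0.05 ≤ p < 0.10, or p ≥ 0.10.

t = 0.388 / 0.494 = 0.785.
df = n − k − 1 = 23 − 3 − 1 = 19.
Two-sided p = 2·P(T_{19} > |t|) ≈ 0.4419.
So p ≥ 0.10.

p ≥ 0.10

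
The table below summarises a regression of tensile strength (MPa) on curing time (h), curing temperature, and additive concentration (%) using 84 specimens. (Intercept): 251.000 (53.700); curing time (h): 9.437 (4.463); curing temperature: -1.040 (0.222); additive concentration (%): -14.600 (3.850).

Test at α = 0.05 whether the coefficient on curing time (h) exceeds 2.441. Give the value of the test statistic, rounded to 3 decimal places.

Read off: b = 9.437, SE = 4.463 for curing time (h).
H₀: β₁ = 2.441 vs H₁: β₁ > 2.441.
t = (9.437 − 2.441) / 4.463 = 1.568.
df = n − k − 1 = 84 − 3 − 1 = 80.
One-sided p ≈ 0.0605, which is ≥ 0.05, so fail to reject H₀.
The data do not give significant evidence that the true slope on curing time (h) exceeds 2.441 MPa per unit, holding the other predictors fixed.

t = 1.568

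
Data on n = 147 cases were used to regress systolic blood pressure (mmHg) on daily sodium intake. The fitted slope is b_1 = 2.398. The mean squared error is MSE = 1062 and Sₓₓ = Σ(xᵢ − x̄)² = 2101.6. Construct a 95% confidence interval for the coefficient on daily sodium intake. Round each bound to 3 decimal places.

SE(b_1) = √(MSE/Sₓₓ) = √(1062/2101.6) = 0.710865.
df = n − 2 = 145.
t* = t_{0.025, 145} = 1.97646.
Margin = t* × SE = 1.97646 × 0.710865 = 1.40500.
CI: 2.398 ± 1.40500 → (0.993, 3.803).
With 95% confidence, each one-unit increase in daily sodium intake is associated with a change of between 0.993 and 3.803 mmHg in systolic blood pressure.

(0.993, 3.803)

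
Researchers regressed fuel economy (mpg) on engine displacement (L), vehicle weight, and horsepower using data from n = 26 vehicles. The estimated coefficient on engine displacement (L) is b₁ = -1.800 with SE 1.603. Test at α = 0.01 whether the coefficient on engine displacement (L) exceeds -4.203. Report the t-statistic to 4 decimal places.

t = 1.4991

H₀: β₁ = -4.203 vs H₁: β₁ > -4.203.
t = (b₁ − β₁⁰)/SE = (-1.800 − (-4.203)) / 1.603 = 1.4991.
df = n − k − 1 = 26 − 3 − 1 = 22.
One-sided p ≈ 0.0740, which is ≥ 0.01, so fail to reject H₀.
The data do not give significant evidence that the true slope on engine displacement (L) exceeds -4.203 mpg per unit, holding the other predictors fixed.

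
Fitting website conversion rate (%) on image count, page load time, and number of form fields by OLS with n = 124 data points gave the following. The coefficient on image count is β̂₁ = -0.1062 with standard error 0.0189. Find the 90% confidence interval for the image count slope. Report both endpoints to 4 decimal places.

df = n − k − 1 = 124 − 3 − 1 = 120.
t* = t_{0.05, 120} = 1.657651.
Margin = t* × SE = 1.657651 × 0.0189 = 0.031330.
CI: -0.1062 ± 0.031330 → (-0.1375, -0.0749).
With 90% confidence, each one-unit increase in image count is associated with a change of between -0.1375 and -0.0749 % in website conversion rate, holding the other predictors fixed.

(-0.1375, -0.0749)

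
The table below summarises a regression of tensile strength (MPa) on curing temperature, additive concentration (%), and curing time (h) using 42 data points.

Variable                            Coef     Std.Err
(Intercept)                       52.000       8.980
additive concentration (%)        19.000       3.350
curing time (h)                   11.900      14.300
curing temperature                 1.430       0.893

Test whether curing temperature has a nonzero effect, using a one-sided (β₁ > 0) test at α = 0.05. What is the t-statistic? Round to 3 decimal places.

Read off: b = 1.430, SE = 0.893 for curing temperature.
H₀: β₁ = 0 vs H₁: β₁ > 0.
t = 1.430 / 0.893 = 1.601.
df = n − k − 1 = 42 − 3 − 1 = 38.
One-sided p ≈ 0.0588, which is ≥ 0.05, so fail to reject H₀.
The data do not give significant evidence that the true slope on curing temperature is positive, holding the other predictors fixed.

t = 1.601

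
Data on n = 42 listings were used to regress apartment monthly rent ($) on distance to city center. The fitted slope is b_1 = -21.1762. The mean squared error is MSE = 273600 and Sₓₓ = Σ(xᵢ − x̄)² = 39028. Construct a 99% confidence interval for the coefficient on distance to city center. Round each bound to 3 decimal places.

(-28.337, -14.016)

SE(b_1) = √(MSE/Sₓₓ) = √(273600/39028) = 2.64771.
df = n − 2 = 40.
t* = t_{0.005, 40} = 2.704459.
Margin = t* × SE = 2.704459 × 2.64771 = 7.16062.
CI: -21.1762 ± 7.16062 → (-28.337, -14.016).
With 99% confidence, each one-unit increase in distance to city center is associated with a change of between -28.337 and -14.016 $ in apartment monthly rent.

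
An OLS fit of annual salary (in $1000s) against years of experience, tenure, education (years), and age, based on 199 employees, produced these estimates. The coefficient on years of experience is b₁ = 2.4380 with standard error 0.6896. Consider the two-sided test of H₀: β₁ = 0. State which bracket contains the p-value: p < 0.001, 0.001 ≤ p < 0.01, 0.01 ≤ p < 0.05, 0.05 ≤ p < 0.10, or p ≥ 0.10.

p < 0.001

t = 2.4380 / 0.6896 = 3.535.
df = n − k − 1 = 199 − 4 − 1 = 194.
Two-sided p = 2·P(T_{194} > |t|) ≈ 0.0005.
So p < 0.001.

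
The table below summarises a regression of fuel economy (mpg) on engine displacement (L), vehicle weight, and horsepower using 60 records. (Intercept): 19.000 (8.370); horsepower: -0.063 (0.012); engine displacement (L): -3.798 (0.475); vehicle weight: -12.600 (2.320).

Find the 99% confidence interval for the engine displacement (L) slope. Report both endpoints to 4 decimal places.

Read off: b = -3.798, SE = 0.475 for engine displacement (L).
df = n − k − 1 = 60 − 3 − 1 = 56.
t* = t_{0.005, 56} = 2.666512.
Margin = t* × SE = 2.666512 × 0.475 = 1.266593.
CI: -3.798 ± 1.266593 → (-5.0646, -2.5314).

(-5.0646, -2.5314)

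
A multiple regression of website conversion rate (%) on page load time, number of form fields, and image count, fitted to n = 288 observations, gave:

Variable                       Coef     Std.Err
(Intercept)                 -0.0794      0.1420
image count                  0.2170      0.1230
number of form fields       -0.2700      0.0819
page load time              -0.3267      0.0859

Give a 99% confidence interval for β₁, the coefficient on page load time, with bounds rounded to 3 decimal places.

Read off: b = -0.3267, SE = 0.0859 for page load time.
df = n − k − 1 = 288 − 3 − 1 = 284.
t* = t_{0.005, 284} = 2.593251.
Margin = t* × SE = 2.593251 × 0.0859 = 0.22276.
CI: -0.3267 ± 0.22276 → (-0.549, -0.104).

(-0.549, -0.104)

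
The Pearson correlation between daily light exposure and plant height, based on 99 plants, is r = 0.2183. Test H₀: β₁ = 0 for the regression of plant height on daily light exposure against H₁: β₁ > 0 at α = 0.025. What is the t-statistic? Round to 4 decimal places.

t = 2.2031

t = r·√(n − 2)/√(1 − r²) = 0.2183·√97/√0.952345 = 2.2031.
df = n − 2 = 97.
One-sided p ≈ 0.0150, which is < 0.025, so reject H₀.
There is evidence of a linear association between daily light exposure and plant height.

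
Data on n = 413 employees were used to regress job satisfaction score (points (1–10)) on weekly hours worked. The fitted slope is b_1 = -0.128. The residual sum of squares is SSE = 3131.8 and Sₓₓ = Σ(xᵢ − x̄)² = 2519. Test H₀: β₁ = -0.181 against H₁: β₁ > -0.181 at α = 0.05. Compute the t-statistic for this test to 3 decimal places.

MSE = SSE/(n − 2) = 3131.8/411 = 7.61995.
SE(b_1) = √(MSE/Sₓₓ) = √(7.61995/2519) = 0.0549999.
t = (-0.128 − (-0.181)) / 0.0549999 = 0.964.
df = n − 2 = 411.
One-sided p ≈ 0.1679, which is ≥ 0.05, so fail to reject H₀.
The data do not give significant evidence that the true slope on weekly hours worked exceeds -0.181 points (1–10) per unit.

t = 0.964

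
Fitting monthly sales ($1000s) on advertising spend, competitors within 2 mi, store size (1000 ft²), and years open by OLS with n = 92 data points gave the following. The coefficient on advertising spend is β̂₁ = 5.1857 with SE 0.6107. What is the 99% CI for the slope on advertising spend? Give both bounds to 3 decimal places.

(3.577, 6.794)

df = n − k − 1 = 92 − 4 − 1 = 87.
t* = t_{0.005, 87} = 2.633527.
Margin = t* × SE = 2.633527 × 0.6107 = 1.60830.
CI: 5.1857 ± 1.60830 → (3.577, 6.794).
With 99% confidence, each one-unit increase in advertising spend is associated with a change of between 3.577 and 6.794 $1000s in monthly sales, holding the other predictors fixed.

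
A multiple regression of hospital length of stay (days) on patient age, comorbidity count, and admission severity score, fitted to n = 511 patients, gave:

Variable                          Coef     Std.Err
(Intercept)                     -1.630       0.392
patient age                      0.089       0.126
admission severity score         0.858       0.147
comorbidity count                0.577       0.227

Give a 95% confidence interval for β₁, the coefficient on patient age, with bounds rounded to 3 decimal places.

(-0.159, 0.337)

Read off: b = 0.089, SE = 0.126 for patient age.
df = n − k − 1 = 511 − 3 − 1 = 507.
t* = t_{0.025, 507} = 1.964654.
Margin = t* × SE = 1.964654 × 0.126 = 0.24755.
CI: 0.089 ± 0.24755 → (-0.159, 0.337).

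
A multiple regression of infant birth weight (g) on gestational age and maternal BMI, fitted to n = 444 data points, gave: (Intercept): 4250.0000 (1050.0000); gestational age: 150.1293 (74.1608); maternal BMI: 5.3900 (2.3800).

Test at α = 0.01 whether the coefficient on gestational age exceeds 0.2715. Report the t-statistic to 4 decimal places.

Read off: b = 150.1293, SE = 74.1608 for gestational age.
H₀: β₁ = 0.2715 vs H₁: β₁ > 0.2715.
t = (150.1293 − 0.2715) / 74.1608 = 2.0207.
df = n − k − 1 = 444 − 2 − 1 = 441.
One-sided p ≈ 0.0220, which is ≥ 0.01, so fail to reject H₀.
The data do not give significant evidence that the true slope on gestational age exceeds 0.2715 g per unit, holding the other predictors fixed.

t = 2.0207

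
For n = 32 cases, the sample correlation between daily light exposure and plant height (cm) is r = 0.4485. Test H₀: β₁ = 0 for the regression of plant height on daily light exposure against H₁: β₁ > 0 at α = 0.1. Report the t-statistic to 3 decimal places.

t = 2.748

t = r·√(n − 2)/√(1 − r²) = 0.4485·√30/√0.798848 = 2.748.
df = n − 2 = 30.
One-sided p ≈ 0.0050, which is < 0.1, so reject H₀.
There is evidence of a linear association between daily light exposure and plant height.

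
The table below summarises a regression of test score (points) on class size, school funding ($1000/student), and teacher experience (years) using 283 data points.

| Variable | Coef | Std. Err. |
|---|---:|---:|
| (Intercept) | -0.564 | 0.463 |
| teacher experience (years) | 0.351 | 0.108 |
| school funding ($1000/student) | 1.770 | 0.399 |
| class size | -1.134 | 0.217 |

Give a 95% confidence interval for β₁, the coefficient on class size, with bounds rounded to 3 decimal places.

(-1.561, -0.707)

Read off: b = -1.134, SE = 0.217 for class size.
df = n − k − 1 = 283 − 3 − 1 = 279.
t* = t_{0.025, 279} = 1.968503.
Margin = t* × SE = 1.968503 × 0.217 = 0.42717.
CI: -1.134 ± 0.42717 → (-1.561, -0.707).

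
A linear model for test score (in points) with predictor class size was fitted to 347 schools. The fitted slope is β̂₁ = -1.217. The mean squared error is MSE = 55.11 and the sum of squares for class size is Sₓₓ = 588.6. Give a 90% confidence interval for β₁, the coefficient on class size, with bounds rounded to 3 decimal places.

SE(β̂₁) = √(MSE/Sₓₓ) = √(55.11/588.6) = 0.305988.
df = n − 2 = 345.
t* = t_{0.05, 345} = 1.649282.
Margin = t* × SE = 1.649282 × 0.305988 = 0.50466.
CI: -1.217 ± 0.50466 → (-1.722, -0.712).
With 90% confidence, each one-unit increase in class size is associated with a change of between -1.722 and -0.712 points in test score.

(-1.722, -0.712)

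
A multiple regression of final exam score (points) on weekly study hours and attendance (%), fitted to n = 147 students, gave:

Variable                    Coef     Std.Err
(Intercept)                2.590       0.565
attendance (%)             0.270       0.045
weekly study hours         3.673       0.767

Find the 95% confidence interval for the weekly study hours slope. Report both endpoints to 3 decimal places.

Read off: b = 3.673, SE = 0.767 for weekly study hours.
df = n − k − 1 = 147 − 2 − 1 = 144.
t* = t_{0.025, 144} = 1.976575.
Margin = t* × SE = 1.976575 × 0.767 = 1.51603.
CI: 3.673 ± 1.51603 → (2.157, 5.189).

(2.157, 5.189)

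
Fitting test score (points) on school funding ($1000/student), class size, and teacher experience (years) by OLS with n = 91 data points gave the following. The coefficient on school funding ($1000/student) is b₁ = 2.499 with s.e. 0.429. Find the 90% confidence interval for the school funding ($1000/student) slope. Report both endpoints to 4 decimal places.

df = n − k − 1 = 91 − 3 − 1 = 87.
t* = t_{0.05, 87} = 1.662557.
Margin = t* × SE = 1.662557 × 0.429 = 0.713237.
CI: 2.499 ± 0.713237 → (1.7858, 3.2122).
With 90% confidence, each one-unit increase in school funding ($1000/student) is associated with a change of between 1.7858 and 3.2122 points in test score, holding the other predictors fixed.

(1.7858, 3.2122)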